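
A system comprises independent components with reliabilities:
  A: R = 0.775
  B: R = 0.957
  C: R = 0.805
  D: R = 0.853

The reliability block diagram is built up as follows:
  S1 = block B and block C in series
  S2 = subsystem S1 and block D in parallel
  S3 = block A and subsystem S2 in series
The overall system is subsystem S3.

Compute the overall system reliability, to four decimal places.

0.7488

Series (B and C): 0.957000 × 0.805000 = 0.770385
Parallel ([0.770385] and D): 1 − (1 − 0.770385)(1 − 0.853000) = 0.966247
Series (A and [0.966247]): 0.775000 × 0.966247 = 0.7488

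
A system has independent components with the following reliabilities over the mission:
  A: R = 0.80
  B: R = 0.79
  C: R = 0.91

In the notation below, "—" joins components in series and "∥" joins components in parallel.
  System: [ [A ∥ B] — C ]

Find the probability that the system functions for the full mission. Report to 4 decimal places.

0.8718

Parallel (A and B): 1 − (1 − 0.800000)(1 − 0.790000) = 0.958000
Series ([0.958000] and C): 0.958000 × 0.910000 = 0.8718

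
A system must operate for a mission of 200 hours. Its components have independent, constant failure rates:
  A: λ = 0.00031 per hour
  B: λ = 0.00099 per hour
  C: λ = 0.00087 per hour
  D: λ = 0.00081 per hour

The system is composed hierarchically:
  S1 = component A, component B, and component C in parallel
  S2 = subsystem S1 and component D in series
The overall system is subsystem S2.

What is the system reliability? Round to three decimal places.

R(A) = exp(−0.00031 × 200) = 0.93988
R(B) = exp(−0.00099 × 200) = 0.82037
R(C) = exp(−0.00087 × 200) = 0.84030
R(D) = exp(−0.00081 × 200) = 0.85044
Parallel (A, B, and C): 1 − (1 − 0.93988)(1 − 0.82037)(1 − 0.84030) = 0.99828
Series ([0.99828] and D): 0.99828 × 0.85044 = 0.849

0.849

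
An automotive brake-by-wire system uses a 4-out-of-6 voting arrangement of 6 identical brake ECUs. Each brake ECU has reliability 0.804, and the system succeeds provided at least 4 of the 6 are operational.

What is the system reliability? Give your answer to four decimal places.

0.9060

R = Σ_{i=4}^{6} C(6,i) p^i (1−p)^{6−i} with p = 0.804
C(6,4)·0.804^4·0.196^2 = 0.240784
C(6,5)·0.804^5·0.196^1 = 0.395082
C(6,6)·0.804^6·0.196^0 = 0.270107
Sum = 0.9060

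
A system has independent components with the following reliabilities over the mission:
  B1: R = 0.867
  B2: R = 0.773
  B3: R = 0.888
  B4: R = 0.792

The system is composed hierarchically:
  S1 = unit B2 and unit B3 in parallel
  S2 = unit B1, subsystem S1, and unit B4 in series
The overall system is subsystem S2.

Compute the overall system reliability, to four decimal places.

0.6692

Parallel (B2 and B3): 1 − (1 − 0.773000)(1 − 0.888000) = 0.974576
Series (B1, [0.974576], and B4): 0.867000 × 0.974576 × 0.792000 = 0.6692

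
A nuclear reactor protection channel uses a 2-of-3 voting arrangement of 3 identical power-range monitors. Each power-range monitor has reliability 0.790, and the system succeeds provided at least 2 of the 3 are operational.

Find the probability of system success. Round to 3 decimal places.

0.886

R = Σ_{i=2}^{3} C(3,i) p^i (1−p)^{3−i} with p = 0.790
C(3,2)·0.790^2·0.210^1 = 0.39318
C(3,3)·0.790^3·0.210^0 = 0.49304
Sum = 0.886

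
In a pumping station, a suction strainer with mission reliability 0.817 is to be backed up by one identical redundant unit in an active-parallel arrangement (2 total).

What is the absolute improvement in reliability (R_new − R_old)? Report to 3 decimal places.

R_before = 0.817
R_after = 1 − (1 − 0.817)^2 = 0.967
ΔR = 0.967 − 0.817 = 0.150

0.150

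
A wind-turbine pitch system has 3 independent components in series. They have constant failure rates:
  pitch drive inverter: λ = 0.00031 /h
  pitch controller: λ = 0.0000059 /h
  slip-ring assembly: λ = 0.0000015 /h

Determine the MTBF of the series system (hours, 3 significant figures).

Series of exponential components: λ_sys = Σ λ_i
λ_sys = 0.00031 + 0.0000059 + 0.0000015 = 3.1740e-04 /h
MTBF = 1 / λ_sys = 3150 h

3150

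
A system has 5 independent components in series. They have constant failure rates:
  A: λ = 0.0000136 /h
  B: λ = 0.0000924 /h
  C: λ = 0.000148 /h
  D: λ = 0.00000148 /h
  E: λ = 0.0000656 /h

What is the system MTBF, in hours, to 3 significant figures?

3110

Series of exponential components: λ_sys = Σ λ_i
λ_sys = 0.0000136 + 0.0000924 + 0.000148 + 0.00000148 + 0.0000656 = 3.2108e-04 /h
MTBF = 1 / λ_sys = 3110 h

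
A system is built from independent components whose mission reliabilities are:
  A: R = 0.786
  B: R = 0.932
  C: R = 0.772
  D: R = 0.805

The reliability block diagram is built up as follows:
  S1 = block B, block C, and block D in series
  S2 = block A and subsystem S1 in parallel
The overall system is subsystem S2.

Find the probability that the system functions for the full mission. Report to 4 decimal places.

0.9099

Series (B, C, and D): 0.932000 × 0.772000 × 0.805000 = 0.579201
Parallel (A and [0.579201]): 1 − (1 − 0.786000)(1 − 0.579201) = 0.9099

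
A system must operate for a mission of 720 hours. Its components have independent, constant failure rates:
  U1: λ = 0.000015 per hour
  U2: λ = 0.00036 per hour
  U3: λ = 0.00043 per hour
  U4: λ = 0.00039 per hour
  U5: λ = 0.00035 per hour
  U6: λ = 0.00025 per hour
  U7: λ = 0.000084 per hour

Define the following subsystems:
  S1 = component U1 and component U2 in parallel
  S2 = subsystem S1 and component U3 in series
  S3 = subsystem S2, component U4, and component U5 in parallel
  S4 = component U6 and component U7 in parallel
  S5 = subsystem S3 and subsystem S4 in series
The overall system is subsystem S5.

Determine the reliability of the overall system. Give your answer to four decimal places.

0.9759

R(U1) = exp(−0.000015 × 720) = 0.989258
R(U2) = exp(−0.00036 × 720) = 0.771669
R(U3) = exp(−0.00043 × 720) = 0.733740
R(U4) = exp(−0.00039 × 720) = 0.755179
R(U5) = exp(−0.00035 × 720) = 0.777245
R(U6) = exp(−0.00025 × 720) = 0.835270
R(U7) = exp(−0.000084 × 720) = 0.941313
Parallel (U1 and U2): 1 − (1 − 0.989258)(1 − 0.771669) = 0.997547
Series ([0.997547] and U3): 0.997547 × 0.733740 = 0.731940
Parallel ([0.731940], U4, and U5): 1 − (1 − 0.731940)(1 − 0.755179)(1 − 0.777245) = 0.985381
Parallel (U6 and U7): 1 − (1 − 0.835270)(1 − 0.941313) = 0.990332
Series ([0.985381] and [0.990332]): 0.985381 × 0.990332 = 0.9759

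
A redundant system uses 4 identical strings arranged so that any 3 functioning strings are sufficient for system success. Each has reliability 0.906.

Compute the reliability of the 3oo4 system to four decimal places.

R = Σ_{i=3}^{4} C(4,i) p^i (1−p)^{4−i} with p = 0.906
C(4,3)·0.906^3·0.094^1 = 0.279623
C(4,4)·0.906^4·0.094^0 = 0.673772
Sum = 0.9534

0.9534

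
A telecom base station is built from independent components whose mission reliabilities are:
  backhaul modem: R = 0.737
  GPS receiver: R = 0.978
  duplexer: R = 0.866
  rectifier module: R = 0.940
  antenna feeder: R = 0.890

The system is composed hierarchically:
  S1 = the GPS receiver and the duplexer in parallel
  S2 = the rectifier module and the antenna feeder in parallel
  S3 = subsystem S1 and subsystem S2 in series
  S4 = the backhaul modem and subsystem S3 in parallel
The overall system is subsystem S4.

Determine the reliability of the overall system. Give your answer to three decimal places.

Parallel (GPS receiver and duplexer): 1 − (1 − 0.97800)(1 − 0.86600) = 0.99705
Parallel (rectifier module and antenna feeder): 1 − (1 − 0.94000)(1 − 0.89000) = 0.99340
Series ([0.99705] and [0.99340]): 0.99705 × 0.99340 = 0.99047
Parallel (backhaul modem and [0.99047]): 1 − (1 − 0.73700)(1 − 0.99047) = 0.997

0.997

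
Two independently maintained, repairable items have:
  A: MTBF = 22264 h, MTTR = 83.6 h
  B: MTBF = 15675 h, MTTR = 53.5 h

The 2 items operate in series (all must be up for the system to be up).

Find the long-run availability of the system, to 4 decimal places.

A(A) = MTBF/(MTBF+MTTR) = 22264/(22264+83.6) = 0.996259
A(B) = MTBF/(MTBF+MTTR) = 15675/(15675+53.5) = 0.996599
Series availability: 0.996259 × 0.996599 = 0.9929

0.9929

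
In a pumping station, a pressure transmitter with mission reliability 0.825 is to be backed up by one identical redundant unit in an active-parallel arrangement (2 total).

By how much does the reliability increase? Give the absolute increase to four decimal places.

0.1444

R_before = 0.825
R_after = 1 − (1 − 0.825)^2 = 0.9694
ΔR = 0.9694 − 0.825 = 0.1444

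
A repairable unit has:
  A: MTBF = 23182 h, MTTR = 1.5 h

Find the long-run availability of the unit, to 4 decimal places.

A(A) = MTBF/(MTBF+MTTR) = 23182/(23182+1.5) = 0.9999

0.9999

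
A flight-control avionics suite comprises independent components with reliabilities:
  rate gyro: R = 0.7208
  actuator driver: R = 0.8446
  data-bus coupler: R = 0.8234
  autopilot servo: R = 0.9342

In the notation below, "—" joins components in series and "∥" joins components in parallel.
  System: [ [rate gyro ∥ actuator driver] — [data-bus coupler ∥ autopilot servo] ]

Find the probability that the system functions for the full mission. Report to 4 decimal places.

Parallel (rate gyro and actuator driver): 1 − (1 − 0.720800)(1 − 0.844600) = 0.956612
Parallel (data-bus coupler and autopilot servo): 1 − (1 − 0.823400)(1 − 0.934200) = 0.988380
Series ([0.956612] and [0.988380]): 0.956612 × 0.988380 = 0.9455

0.9455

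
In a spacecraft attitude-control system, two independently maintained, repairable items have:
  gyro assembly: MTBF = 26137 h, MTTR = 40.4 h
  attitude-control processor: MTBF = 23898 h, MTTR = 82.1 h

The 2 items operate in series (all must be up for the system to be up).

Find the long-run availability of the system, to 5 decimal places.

A(gyro assembly) = MTBF/(MTBF+MTTR) = 26137/(26137+40.4) = 0.998457
A(attitude-control processor) = MTBF/(MTBF+MTTR) = 23898/(23898+82.1) = 0.996576
Series availability: 0.998457 × 0.996576 = 0.99504

0.99504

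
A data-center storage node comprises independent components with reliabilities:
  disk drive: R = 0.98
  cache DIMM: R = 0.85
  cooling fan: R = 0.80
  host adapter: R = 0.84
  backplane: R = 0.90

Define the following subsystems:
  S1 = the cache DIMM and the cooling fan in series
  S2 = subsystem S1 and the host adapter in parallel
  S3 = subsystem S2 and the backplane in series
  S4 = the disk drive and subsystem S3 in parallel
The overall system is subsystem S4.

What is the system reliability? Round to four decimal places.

0.9971

Series (cache DIMM and cooling fan): 0.850000 × 0.800000 = 0.680000
Parallel ([0.680000] and host adapter): 1 − (1 − 0.680000)(1 − 0.840000) = 0.948800
Series ([0.948800] and backplane): 0.948800 × 0.900000 = 0.853920
Parallel (disk drive and [0.853920]): 1 − (1 − 0.980000)(1 − 0.853920) = 0.9971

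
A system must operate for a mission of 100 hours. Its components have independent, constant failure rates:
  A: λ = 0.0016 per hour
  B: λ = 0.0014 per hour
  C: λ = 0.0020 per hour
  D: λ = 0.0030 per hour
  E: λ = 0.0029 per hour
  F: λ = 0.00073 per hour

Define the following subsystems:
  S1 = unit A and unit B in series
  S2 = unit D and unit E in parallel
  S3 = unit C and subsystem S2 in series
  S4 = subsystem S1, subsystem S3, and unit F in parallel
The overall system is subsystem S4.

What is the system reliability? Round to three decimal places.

0.996

R(A) = exp(−0.0016 × 100) = 0.85214
R(B) = exp(−0.0014 × 100) = 0.86936
R(C) = exp(−0.0020 × 100) = 0.81873
R(D) = exp(−0.0030 × 100) = 0.74082
R(E) = exp(−0.0029 × 100) = 0.74826
R(F) = exp(−0.00073 × 100) = 0.92960
Series (A and B): 0.85214 × 0.86936 = 0.74082
Parallel (D and E): 1 − (1 − 0.74082)(1 − 0.74826) = 0.93475
Series (C and [0.93475]): 0.81873 × 0.93475 = 0.76531
Parallel ([0.74082], [0.76531], and F): 1 − (1 − 0.74082)(1 − 0.76531)(1 − 0.92960) = 0.996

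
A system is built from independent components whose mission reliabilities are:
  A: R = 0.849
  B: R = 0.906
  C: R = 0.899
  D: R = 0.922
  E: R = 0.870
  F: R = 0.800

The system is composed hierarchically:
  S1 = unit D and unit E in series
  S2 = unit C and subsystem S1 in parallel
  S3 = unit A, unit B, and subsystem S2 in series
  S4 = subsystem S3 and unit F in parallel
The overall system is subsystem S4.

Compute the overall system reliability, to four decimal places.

0.9508

Series (D and E): 0.922000 × 0.870000 = 0.802140
Parallel (C and [0.802140]): 1 − (1 − 0.899000)(1 − 0.802140) = 0.980016
Series (A, B, and [0.980016]): 0.849000 × 0.906000 × 0.980016 = 0.753822
Parallel ([0.753822] and F): 1 − (1 − 0.753822)(1 − 0.800000) = 0.9508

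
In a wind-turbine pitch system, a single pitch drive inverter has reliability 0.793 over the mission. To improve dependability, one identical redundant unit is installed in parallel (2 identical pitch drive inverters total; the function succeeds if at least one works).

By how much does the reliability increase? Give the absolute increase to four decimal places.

0.1642

R_before = 0.793
R_after = 1 − (1 − 0.793)^2 = 0.9572
ΔR = 0.9572 − 0.793 = 0.1642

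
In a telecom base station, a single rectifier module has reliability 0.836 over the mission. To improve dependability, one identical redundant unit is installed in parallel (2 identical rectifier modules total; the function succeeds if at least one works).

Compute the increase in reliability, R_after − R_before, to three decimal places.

0.137

R_before = 0.836
R_after = 1 − (1 − 0.836)^2 = 0.973
ΔR = 0.973 − 0.836 = 0.137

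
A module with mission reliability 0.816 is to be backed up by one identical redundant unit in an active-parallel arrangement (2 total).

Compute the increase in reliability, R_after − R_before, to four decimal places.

R_before = 0.816
R_after = 1 − (1 − 0.816)^2 = 0.9661
ΔR = 0.9661 − 0.816 = 0.1501

0.1501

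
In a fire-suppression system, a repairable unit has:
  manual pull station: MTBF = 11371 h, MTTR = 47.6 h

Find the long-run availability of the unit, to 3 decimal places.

A(manual pull station) = MTBF/(MTBF+MTTR) = 11371/(11371+47.6) = 0.996

0.996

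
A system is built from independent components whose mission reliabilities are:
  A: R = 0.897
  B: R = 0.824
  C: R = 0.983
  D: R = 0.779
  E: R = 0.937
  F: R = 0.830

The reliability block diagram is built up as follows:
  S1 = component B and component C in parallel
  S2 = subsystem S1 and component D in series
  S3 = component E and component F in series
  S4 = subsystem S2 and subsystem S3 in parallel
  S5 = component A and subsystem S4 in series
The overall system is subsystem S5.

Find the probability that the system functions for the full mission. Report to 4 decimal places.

0.8525

Parallel (B and C): 1 − (1 − 0.824000)(1 − 0.983000) = 0.997008
Series ([0.997008] and D): 0.997008 × 0.779000 = 0.776669
Series (E and F): 0.937000 × 0.830000 = 0.777710
Parallel ([0.776669] and [0.777710]): 1 − (1 − 0.776669)(1 − 0.777710) = 0.950356
Series (A and [0.950356]): 0.897000 × 0.950356 = 0.8525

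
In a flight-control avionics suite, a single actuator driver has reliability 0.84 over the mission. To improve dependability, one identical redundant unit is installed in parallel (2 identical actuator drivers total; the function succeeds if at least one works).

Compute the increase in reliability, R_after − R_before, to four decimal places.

0.1344

R_before = 0.84
R_after = 1 − (1 − 0.84)^2 = 0.9744
ΔR = 0.9744 − 0.84 = 0.1344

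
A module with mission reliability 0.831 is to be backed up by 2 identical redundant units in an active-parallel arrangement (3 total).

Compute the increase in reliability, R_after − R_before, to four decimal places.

R_before = 0.831
R_after = 1 − (1 − 0.831)^3 = 0.9952
ΔR = 0.9952 − 0.831 = 0.1642

0.1642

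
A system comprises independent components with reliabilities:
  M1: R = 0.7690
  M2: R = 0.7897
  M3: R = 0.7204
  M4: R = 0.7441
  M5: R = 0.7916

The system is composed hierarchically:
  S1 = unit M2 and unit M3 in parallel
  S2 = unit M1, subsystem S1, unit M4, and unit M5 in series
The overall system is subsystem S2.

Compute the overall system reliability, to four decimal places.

Parallel (M2 and M3): 1 − (1 − 0.789700)(1 − 0.720400) = 0.941200
Series (M1, [0.941200], M4, and M5): 0.769000 × 0.941200 × 0.744100 × 0.791600 = 0.4263

0.4263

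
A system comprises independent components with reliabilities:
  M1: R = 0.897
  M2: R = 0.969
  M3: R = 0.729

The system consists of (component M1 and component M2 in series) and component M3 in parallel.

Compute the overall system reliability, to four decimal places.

Series (M1 and M2): 0.897000 × 0.969000 = 0.869193
Parallel ([0.869193] and M3): 1 − (1 − 0.869193)(1 − 0.729000) = 0.9646

0.9646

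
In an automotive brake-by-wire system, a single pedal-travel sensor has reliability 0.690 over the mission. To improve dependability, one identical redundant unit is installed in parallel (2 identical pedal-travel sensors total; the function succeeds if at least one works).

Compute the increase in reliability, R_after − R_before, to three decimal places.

0.214

R_before = 0.690
R_after = 1 − (1 − 0.690)^2 = 0.904
ΔR = 0.904 − 0.690 = 0.214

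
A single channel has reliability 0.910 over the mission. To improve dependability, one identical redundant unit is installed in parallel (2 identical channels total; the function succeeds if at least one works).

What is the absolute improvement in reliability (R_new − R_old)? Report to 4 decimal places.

0.0819

R_before = 0.910
R_after = 1 − (1 − 0.910)^2 = 0.9919
ΔR = 0.9919 − 0.910 = 0.0819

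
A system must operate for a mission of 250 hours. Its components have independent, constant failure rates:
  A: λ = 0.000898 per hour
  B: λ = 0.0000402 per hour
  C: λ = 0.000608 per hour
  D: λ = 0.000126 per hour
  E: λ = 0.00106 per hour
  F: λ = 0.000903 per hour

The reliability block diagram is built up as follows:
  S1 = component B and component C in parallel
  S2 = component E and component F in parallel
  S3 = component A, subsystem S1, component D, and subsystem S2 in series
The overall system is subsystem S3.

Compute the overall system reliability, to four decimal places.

0.7367

R(A) = exp(−0.000898 × 250) = 0.798916
R(B) = exp(−0.0000402 × 250) = 0.990000
R(C) = exp(−0.000608 × 250) = 0.858988
R(D) = exp(−0.000126 × 250) = 0.968991
R(E) = exp(−0.00106 × 250) = 0.767206
R(F) = exp(−0.000903 × 250) = 0.797918
Parallel (B and C): 1 − (1 − 0.990000)(1 − 0.858988) = 0.998590
Parallel (E and F): 1 − (1 − 0.767206)(1 − 0.797918) = 0.952957
Series (A, [0.998590], D, and [0.952957]): 0.798916 × 0.998590 × 0.968991 × 0.952957 = 0.7367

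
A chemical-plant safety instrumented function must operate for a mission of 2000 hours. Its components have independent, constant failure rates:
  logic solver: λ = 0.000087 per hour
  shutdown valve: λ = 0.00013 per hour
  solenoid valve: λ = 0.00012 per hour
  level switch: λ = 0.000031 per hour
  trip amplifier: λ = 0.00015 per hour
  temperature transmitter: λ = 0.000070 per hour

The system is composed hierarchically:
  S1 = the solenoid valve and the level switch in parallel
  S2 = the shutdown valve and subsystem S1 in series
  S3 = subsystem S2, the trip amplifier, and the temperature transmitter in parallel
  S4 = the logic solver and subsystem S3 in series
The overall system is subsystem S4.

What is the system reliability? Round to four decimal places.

0.8335

R(logic solver) = exp(−0.000087 × 2000) = 0.840297
R(shutdown valve) = exp(−0.00013 × 2000) = 0.771052
R(solenoid valve) = exp(−0.00012 × 2000) = 0.786628
R(level switch) = exp(−0.000031 × 2000) = 0.939883
R(trip amplifier) = exp(−0.00015 × 2000) = 0.740818
R(temperature transmitter) = exp(−0.000070 × 2000) = 0.869358
Parallel (solenoid valve and level switch): 1 − (1 − 0.786628)(1 − 0.939883) = 0.987173
Series (shutdown valve and [0.987173]): 0.771052 × 0.987173 = 0.761162
Parallel ([0.761162], trip amplifier, and temperature transmitter): 1 − (1 − 0.761162)(1 − 0.740818)(1 − 0.869358) = 0.991913
Series (logic solver and [0.991913]): 0.840297 × 0.991913 = 0.8335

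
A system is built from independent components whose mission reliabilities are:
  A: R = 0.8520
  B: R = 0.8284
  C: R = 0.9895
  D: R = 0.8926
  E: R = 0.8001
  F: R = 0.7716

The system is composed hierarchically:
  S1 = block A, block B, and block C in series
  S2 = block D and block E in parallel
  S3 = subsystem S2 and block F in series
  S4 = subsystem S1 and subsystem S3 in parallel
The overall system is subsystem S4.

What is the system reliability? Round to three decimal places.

Series (A, B, and C): 0.85200 × 0.82840 × 0.98950 = 0.69839
Parallel (D and E): 1 − (1 − 0.89260)(1 − 0.80010) = 0.97853
Series ([0.97853] and F): 0.97853 × 0.77160 = 0.75503
Parallel ([0.69839] and [0.75503]): 1 − (1 − 0.69839)(1 − 0.75503) = 0.926

0.926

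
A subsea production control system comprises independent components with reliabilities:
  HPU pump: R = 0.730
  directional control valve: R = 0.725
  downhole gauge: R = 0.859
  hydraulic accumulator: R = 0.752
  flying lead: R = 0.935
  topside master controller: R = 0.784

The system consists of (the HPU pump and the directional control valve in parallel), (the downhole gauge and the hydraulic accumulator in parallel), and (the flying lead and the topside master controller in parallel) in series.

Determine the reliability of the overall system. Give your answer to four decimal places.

0.8808

Parallel (HPU pump and directional control valve): 1 − (1 − 0.730000)(1 − 0.725000) = 0.925750
Parallel (downhole gauge and hydraulic accumulator): 1 − (1 − 0.859000)(1 − 0.752000) = 0.965032
Parallel (flying lead and topside master controller): 1 − (1 − 0.935000)(1 − 0.784000) = 0.985960
Series ([0.925750], [0.965032], and [0.985960]): 0.925750 × 0.965032 × 0.985960 = 0.8808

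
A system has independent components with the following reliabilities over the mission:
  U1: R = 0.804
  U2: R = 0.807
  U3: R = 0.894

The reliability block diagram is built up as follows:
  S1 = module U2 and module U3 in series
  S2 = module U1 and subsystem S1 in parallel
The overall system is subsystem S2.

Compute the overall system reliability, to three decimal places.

0.945

Series (U2 and U3): 0.80700 × 0.89400 = 0.72146
Parallel (U1 and [0.72146]): 1 − (1 − 0.80400)(1 − 0.72146) = 0.945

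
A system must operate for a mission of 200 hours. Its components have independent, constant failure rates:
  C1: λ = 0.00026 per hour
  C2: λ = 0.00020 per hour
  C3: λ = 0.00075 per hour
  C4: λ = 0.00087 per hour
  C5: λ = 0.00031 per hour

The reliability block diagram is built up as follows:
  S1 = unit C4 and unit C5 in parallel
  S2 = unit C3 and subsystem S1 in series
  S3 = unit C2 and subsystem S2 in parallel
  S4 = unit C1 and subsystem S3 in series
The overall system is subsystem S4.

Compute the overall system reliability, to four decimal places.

R(C1) = exp(−0.00026 × 200) = 0.949329
R(C2) = exp(−0.00020 × 200) = 0.960789
R(C3) = exp(−0.00075 × 200) = 0.860708
R(C4) = exp(−0.00087 × 200) = 0.840297
R(C5) = exp(−0.00031 × 200) = 0.939883
Parallel (C4 and C5): 1 − (1 − 0.840297)(1 − 0.939883) = 0.990399
Series (C3 and [0.990399]): 0.860708 × 0.990399 = 0.852444
Parallel (C2 and [0.852444]): 1 − (1 − 0.960789)(1 − 0.852444) = 0.994214
Series (C1 and [0.994214]): 0.949329 × 0.994214 = 0.9438

0.9438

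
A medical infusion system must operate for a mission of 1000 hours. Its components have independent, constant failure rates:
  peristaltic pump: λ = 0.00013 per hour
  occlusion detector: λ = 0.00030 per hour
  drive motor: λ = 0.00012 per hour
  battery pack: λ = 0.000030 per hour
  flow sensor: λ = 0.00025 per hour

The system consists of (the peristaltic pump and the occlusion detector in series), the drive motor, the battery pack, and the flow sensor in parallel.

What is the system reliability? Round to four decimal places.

0.9997

R(peristaltic pump) = exp(−0.00013 × 1000) = 0.878095
R(occlusion detector) = exp(−0.00030 × 1000) = 0.740818
R(drive motor) = exp(−0.00012 × 1000) = 0.886920
R(battery pack) = exp(−0.000030 × 1000) = 0.970446
R(flow sensor) = exp(−0.00025 × 1000) = 0.778801
Series (peristaltic pump and occlusion detector): 0.878095 × 0.740818 = 0.650509
Parallel ([0.650509], drive motor, battery pack, and flow sensor): 1 − (1 − 0.650509)(1 − 0.886920)(1 − 0.970446)(1 − 0.778801) = 0.9997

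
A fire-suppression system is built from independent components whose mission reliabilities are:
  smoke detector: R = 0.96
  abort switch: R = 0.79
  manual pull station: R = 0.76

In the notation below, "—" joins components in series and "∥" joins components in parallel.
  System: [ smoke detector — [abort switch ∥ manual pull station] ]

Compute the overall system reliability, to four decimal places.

Parallel (abort switch and manual pull station): 1 − (1 − 0.790000)(1 − 0.760000) = 0.949600
Series (smoke detector and [0.949600]): 0.960000 × 0.949600 = 0.9116

0.9116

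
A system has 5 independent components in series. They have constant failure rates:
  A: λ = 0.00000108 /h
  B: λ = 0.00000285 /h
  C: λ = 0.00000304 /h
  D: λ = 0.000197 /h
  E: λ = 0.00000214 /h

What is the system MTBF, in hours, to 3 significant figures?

Series of exponential components: λ_sys = Σ λ_i
λ_sys = 0.00000108 + 0.00000285 + 0.00000304 + 0.000197 + 0.00000214 = 2.0611e-04 /h
MTBF = 1 / λ_sys = 4850 h

4850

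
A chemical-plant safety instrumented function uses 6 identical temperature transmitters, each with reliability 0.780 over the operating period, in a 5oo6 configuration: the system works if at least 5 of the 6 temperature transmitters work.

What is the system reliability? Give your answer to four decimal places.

0.6063

R = Σ_{i=5}^{6} C(6,i) p^i (1−p)^{6−i} with p = 0.780
C(6,5)·0.780^5·0.220^1 = 0.381107
C(6,6)·0.780^6·0.220^0 = 0.225200
Sum = 0.6063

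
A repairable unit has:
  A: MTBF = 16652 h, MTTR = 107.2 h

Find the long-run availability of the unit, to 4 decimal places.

A(A) = MTBF/(MTBF+MTTR) = 16652/(16652+107.2) = 0.9936

0.9936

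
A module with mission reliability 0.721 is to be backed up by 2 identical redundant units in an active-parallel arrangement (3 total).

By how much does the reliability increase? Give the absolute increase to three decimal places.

0.257

R_before = 0.721
R_after = 1 − (1 − 0.721)^3 = 0.978
ΔR = 0.978 − 0.721 = 0.257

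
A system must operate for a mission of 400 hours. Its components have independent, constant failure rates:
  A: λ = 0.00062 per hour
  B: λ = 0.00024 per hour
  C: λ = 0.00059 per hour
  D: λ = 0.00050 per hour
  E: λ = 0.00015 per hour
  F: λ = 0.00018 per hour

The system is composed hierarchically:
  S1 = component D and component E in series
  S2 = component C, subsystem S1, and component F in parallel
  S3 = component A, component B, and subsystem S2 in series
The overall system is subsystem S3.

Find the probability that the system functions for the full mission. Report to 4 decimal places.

0.7066

R(A) = exp(−0.00062 × 400) = 0.780360
R(B) = exp(−0.00024 × 400) = 0.908464
R(C) = exp(−0.00059 × 400) = 0.789781
R(D) = exp(−0.00050 × 400) = 0.818731
R(E) = exp(−0.00015 × 400) = 0.941765
R(F) = exp(−0.00018 × 400) = 0.930531
Series (D and E): 0.818731 × 0.941765 = 0.771052
Parallel (C, [0.771052], and F): 1 − (1 − 0.789781)(1 − 0.771052)(1 − 0.930531) = 0.996657
Series (A, B, and [0.996657]): 0.780360 × 0.908464 × 0.996657 = 0.7066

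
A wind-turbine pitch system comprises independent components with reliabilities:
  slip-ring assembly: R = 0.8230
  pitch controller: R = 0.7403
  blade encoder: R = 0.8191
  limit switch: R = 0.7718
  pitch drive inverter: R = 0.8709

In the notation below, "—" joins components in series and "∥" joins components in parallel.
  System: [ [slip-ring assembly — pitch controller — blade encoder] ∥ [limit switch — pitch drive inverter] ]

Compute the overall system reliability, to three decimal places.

Series (slip-ring assembly, pitch controller, and blade encoder): 0.82300 × 0.74030 × 0.81910 = 0.49905
Series (limit switch and pitch drive inverter): 0.77180 × 0.87090 = 0.67216
Parallel ([0.49905] and [0.67216]): 1 − (1 − 0.49905)(1 − 0.67216) = 0.836

0.836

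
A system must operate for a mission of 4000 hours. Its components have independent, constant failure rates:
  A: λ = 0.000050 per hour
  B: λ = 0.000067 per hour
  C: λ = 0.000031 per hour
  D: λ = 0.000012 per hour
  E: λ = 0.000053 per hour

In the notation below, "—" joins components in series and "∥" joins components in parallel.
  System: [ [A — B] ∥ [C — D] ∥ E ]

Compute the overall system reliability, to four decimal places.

0.9887

R(A) = exp(−0.000050 × 4000) = 0.818731
R(B) = exp(−0.000067 × 4000) = 0.764908
R(C) = exp(−0.000031 × 4000) = 0.883380
R(D) = exp(−0.000012 × 4000) = 0.953134
R(E) = exp(−0.000053 × 4000) = 0.808965
Series (A and B): 0.818731 × 0.764908 = 0.626254
Series (C and D): 0.883380 × 0.953134 = 0.841980
Parallel ([0.626254], [0.841980], and E): 1 − (1 − 0.626254)(1 − 0.841980)(1 − 0.808965) = 0.9887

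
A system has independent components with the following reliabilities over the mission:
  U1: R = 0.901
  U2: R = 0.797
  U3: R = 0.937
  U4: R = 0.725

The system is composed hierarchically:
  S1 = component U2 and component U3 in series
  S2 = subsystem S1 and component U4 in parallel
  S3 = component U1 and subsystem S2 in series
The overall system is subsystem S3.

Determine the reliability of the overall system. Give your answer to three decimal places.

Series (U2 and U3): 0.79700 × 0.93700 = 0.74679
Parallel ([0.74679] and U4): 1 − (1 − 0.74679)(1 − 0.72500) = 0.93037
Series (U1 and [0.93037]): 0.90100 × 0.93037 = 0.838

0.838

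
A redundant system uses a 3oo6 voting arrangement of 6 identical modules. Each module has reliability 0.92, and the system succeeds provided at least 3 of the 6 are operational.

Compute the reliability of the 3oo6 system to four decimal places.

R = Σ_{i=3}^{6} C(6,i) p^i (1−p)^{6−i} with p = 0.92
C(6,3)·0.92^3·0.08^3 = 0.007974
C(6,4)·0.92^4·0.08^2 = 0.068774
C(6,5)·0.92^5·0.08^1 = 0.316359
C(6,6)·0.92^6·0.08^0 = 0.606355
Sum = 0.9995

0.9995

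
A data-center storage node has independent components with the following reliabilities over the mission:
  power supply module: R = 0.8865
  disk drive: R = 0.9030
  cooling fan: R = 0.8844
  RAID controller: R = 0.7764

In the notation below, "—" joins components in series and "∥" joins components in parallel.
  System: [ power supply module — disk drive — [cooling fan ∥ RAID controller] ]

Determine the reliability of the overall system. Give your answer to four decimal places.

0.7798

Parallel (cooling fan and RAID controller): 1 − (1 − 0.884400)(1 − 0.776400) = 0.974152
Series (power supply module, disk drive, and [0.974152]): 0.886500 × 0.903000 × 0.974152 = 0.7798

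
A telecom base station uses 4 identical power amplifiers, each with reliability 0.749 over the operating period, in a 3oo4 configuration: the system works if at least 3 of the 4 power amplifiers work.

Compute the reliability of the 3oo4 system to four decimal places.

0.7366

R = Σ_{i=3}^{4} C(4,i) p^i (1−p)^{4−i} with p = 0.749
C(4,3)·0.749^3·0.251^1 = 0.421871
C(4,4)·0.749^4·0.251^0 = 0.314722
Sum = 0.7366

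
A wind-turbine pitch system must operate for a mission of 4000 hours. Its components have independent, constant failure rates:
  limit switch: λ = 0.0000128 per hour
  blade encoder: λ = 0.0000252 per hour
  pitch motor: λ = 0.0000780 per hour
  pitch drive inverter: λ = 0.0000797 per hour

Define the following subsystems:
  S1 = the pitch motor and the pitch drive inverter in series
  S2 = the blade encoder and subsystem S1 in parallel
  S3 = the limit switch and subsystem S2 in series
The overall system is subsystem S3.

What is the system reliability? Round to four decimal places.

0.9075

R(limit switch) = exp(−0.0000128 × 4000) = 0.950089
R(blade encoder) = exp(−0.0000252 × 4000) = 0.904114
R(pitch motor) = exp(−0.0000780 × 4000) = 0.731982
R(pitch drive inverter) = exp(−0.0000797 × 4000) = 0.727021
Series (pitch motor and pitch drive inverter): 0.731982 × 0.727021 = 0.532166
Parallel (blade encoder and [0.532166]): 1 − (1 − 0.904114)(1 − 0.532166) = 0.955141
Series (limit switch and [0.955141]): 0.950089 × 0.955141 = 0.9075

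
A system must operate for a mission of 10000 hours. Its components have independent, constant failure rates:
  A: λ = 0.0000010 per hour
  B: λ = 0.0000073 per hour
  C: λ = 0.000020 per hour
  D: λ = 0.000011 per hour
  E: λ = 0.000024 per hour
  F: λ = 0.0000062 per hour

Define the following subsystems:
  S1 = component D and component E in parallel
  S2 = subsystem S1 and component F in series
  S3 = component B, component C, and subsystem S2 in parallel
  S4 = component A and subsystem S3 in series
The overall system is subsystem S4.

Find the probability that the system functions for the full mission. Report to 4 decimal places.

R(A) = exp(−0.0000010 × 10000) = 0.990050
R(B) = exp(−0.0000073 × 10000) = 0.929601
R(C) = exp(−0.000020 × 10000) = 0.818731
R(D) = exp(−0.000011 × 10000) = 0.895834
R(E) = exp(−0.000024 × 10000) = 0.786628
R(F) = exp(−0.0000062 × 10000) = 0.939883
Parallel (D and E): 1 − (1 − 0.895834)(1 − 0.786628) = 0.977774
Series ([0.977774] and F): 0.977774 × 0.939883 = 0.918993
Parallel (B, C, and [0.918993]): 1 − (1 − 0.929601)(1 − 0.818731)(1 − 0.918993) = 0.998966
Series (A and [0.998966]): 0.990050 × 0.998966 = 0.9890

0.9890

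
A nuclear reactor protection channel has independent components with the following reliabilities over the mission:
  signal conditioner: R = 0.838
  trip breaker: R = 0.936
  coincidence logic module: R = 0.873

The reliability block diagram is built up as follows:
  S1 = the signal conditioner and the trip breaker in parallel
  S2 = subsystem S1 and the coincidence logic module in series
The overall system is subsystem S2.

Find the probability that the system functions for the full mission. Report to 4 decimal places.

0.8639

Parallel (signal conditioner and trip breaker): 1 − (1 − 0.838000)(1 − 0.936000) = 0.989632
Series ([0.989632] and coincidence logic module): 0.989632 × 0.873000 = 0.8639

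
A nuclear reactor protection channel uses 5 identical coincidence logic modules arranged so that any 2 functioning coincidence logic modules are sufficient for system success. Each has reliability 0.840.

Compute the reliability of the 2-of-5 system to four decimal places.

R = Σ_{i=2}^{5} C(5,i) p^i (1−p)^{5−i} with p = 0.840
C(5,2)·0.840^2·0.160^3 = 0.028901
C(5,3)·0.840^3·0.160^2 = 0.151732
C(5,4)·0.840^4·0.160^1 = 0.398297
C(5,5)·0.840^5·0.160^0 = 0.418212
Sum = 0.9971

0.9971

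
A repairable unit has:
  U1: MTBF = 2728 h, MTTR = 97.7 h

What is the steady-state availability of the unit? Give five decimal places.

A(U1) = MTBF/(MTBF+MTTR) = 2728/(2728+97.7) = 0.96542

0.96542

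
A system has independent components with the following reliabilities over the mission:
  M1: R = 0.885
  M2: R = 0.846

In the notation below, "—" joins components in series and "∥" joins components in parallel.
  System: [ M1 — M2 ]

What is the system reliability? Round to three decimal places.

Series (M1 and M2): 0.88500 × 0.84600 = 0.749

0.749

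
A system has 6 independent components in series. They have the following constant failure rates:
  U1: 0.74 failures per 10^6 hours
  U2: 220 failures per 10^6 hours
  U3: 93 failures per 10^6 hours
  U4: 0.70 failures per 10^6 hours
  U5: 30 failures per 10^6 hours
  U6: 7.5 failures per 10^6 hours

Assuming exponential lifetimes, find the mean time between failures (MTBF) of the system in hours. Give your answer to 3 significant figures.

Series of exponential components: λ_sys = Σ λ_i
λ_sys = 0.00000074 + 0.00022 + 0.000093 + 0.00000070 + 0.000030 + 0.0000075 = 3.5194e-04 /h
MTBF = 1 / λ_sys = 2840 h

2840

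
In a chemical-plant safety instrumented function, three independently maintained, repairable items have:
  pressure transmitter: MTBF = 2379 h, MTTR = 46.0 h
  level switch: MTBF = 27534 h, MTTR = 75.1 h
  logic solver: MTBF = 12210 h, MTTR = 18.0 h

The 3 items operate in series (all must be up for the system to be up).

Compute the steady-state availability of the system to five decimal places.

0.97692

A(pressure transmitter) = MTBF/(MTBF+MTTR) = 2379/(2379+46.0) = 0.981031
A(level switch) = MTBF/(MTBF+MTTR) = 27534/(27534+75.1) = 0.997280
A(logic solver) = MTBF/(MTBF+MTTR) = 12210/(12210+18.0) = 0.998528
Series availability: 0.981031 × 0.997280 × 0.998528 = 0.97692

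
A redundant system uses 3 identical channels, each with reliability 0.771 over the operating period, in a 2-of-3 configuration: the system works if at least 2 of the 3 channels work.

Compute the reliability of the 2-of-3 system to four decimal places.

0.8667

R = Σ_{i=2}^{3} C(3,i) p^i (1−p)^{3−i} with p = 0.771
C(3,2)·0.771^2·0.229^1 = 0.408381
C(3,3)·0.771^3·0.229^0 = 0.458314
Sum = 0.8667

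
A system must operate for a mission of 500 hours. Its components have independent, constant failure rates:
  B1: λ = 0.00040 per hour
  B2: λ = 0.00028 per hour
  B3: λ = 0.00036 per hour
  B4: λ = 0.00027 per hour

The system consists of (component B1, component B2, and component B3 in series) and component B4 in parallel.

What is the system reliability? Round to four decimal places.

0.9488

R(B1) = exp(−0.00040 × 500) = 0.818731
R(B2) = exp(−0.00028 × 500) = 0.869358
R(B3) = exp(−0.00036 × 500) = 0.835270
R(B4) = exp(−0.00027 × 500) = 0.873716
Series (B1, B2, and B3): 0.818731 × 0.869358 × 0.835270 = 0.594520
Parallel ([0.594520] and B4): 1 − (1 − 0.594520)(1 − 0.873716) = 0.9488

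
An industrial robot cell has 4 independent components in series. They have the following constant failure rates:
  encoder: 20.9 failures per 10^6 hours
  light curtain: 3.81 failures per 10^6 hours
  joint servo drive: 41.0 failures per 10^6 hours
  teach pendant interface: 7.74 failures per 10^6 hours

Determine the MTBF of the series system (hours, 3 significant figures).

13600

Series of exponential components: λ_sys = Σ λ_i
λ_sys = 0.0000209 + 0.00000381 + 0.0000410 + 0.00000774 = 7.3450e-05 /h
MTBF = 1 / λ_sys = 13600 h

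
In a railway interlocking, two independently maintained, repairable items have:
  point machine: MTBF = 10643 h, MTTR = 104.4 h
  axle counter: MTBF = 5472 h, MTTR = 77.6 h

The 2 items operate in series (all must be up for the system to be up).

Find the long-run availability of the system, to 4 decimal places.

A(point machine) = MTBF/(MTBF+MTTR) = 10643/(10643+104.4) = 0.990286
A(axle counter) = MTBF/(MTBF+MTTR) = 5472/(5472+77.6) = 0.986017
Series availability: 0.990286 × 0.986017 = 0.9764

0.9764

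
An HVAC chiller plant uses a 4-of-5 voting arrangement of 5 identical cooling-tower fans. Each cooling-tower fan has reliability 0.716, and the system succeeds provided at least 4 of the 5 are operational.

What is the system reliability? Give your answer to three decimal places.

0.561

R = Σ_{i=4}^{5} C(5,i) p^i (1−p)^{5−i} with p = 0.716
C(5,4)·0.716^4·0.284^1 = 0.37320
C(5,5)·0.716^5·0.284^0 = 0.18818
Sum = 0.561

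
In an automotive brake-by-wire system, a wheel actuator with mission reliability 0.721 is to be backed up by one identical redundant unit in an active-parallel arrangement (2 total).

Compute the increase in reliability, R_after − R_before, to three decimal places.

R_before = 0.721
R_after = 1 − (1 − 0.721)^2 = 0.922
ΔR = 0.922 − 0.721 = 0.201

0.201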